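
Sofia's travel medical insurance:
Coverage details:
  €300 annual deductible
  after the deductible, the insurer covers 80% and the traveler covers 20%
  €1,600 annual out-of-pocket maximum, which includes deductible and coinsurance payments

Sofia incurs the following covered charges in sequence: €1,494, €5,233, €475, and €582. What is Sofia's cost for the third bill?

€14.60

Bill 1, €1,494: €300 to deductible, leaving €1,194; traveler's 20% is €238.80. Cost to traveler: €538.80. OOP to date €538.80.
Bill 2, €5,233: deductible met; 20% of €5,233 = €1,046.60. Cost to traveler: €1,046.60. OOP to date €1,585.40.
Bill 3, €475: deductible met; 20% of €475 = €95. OOP would hit €1,680.40 > €1,600, so the cap limits the traveler to €1,600 − €1,585.40 = €14.60.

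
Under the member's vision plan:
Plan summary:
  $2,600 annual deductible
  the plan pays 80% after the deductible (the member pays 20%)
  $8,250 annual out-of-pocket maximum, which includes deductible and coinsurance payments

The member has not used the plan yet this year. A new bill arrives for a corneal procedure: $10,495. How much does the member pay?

Nothing has been paid toward the $2,600 deductible, so the first $2,600 of this charge is applied there.
After the $2,600 deductible portion, $10,495 − $2,600 = $7,895 is subject to coinsurance.
Coinsurance: $7,895 × 20% = $1,579.
That puts the member's cost at $2,600 + $1,579 = $4,179 before any cap.
Total out-of-pocket so far would be $0 + $4,179 = $4,179, below the $8,250 cap — no reduction.

$4,179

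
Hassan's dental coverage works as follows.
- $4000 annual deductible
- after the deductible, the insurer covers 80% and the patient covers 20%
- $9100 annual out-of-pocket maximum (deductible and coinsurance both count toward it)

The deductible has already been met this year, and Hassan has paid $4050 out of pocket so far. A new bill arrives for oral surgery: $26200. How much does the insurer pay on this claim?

$21150

The deductible is already satisfied, so the full bill goes to coinsurance.
Coinsurance: $26200 × 20% = $5240.
Adding $5240 to the $4050 already spent would give $9290, which exceeds the $9100 cap; the patient pays just $9100 − $4050 = $5050.
The insurer covers the remainder: $26200 − $5050 = $21150.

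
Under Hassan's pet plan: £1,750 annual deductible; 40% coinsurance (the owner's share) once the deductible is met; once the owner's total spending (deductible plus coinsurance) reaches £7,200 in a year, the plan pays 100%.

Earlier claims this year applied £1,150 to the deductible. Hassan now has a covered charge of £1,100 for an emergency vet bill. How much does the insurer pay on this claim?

£300

£1,150 of the £1,750 deductible is already met, leaving £600.
That leaves £1,100 − £600 = £500 for coinsurance.
Owner's 40% share of £500 is £200.
Owner responsibility before any cap: £600 + £200 = £800.
Year-to-date out-of-pocket becomes £1,150 + £800 = £1,950, still under the £7,200 maximum, so no cap applies.
The insurer covers the remainder: £1,100 − £800 = £300.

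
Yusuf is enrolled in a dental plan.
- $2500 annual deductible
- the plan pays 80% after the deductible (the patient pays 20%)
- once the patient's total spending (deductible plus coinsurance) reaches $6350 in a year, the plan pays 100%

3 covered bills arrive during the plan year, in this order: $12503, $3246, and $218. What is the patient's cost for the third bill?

$43.60

Claim 1 ($12503): $2500 finishes the deductible; $10003 goes to coinsurance; patient's 20% is $2000.60. Patient pays $4500.60; OOP now $4500.60.
Claim 2 ($3246): deductible met; 20% of $3246 = $649.20. Patient owes $649.20 (running OOP $5149.80).
Claim 3 ($218): deductible met; 20% of $218 = $43.60. Cost to patient: $43.60. OOP to date $5193.40.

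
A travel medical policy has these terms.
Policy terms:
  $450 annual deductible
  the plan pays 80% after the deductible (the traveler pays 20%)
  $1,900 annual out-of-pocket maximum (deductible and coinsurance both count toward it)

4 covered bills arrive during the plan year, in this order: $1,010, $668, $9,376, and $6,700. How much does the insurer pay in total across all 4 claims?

$15,854

Claim 1 ($1,010): deductible takes $450, $560 remains; coinsurance $560 × 20% = $112. Cost to traveler: $562. OOP to date $562. Plan pays $1,010 − $562 = $448.
Claim 2 ($668): deductible already satisfied, so traveler's share is 20% × $668 = $133.60. Traveler pays $133.60; OOP now $695.60. Insurer: $668 − $133.60 = $534.40.
Claim 3 ($9,376): 20% coinsurance on $9,376 = $1,875.20. That would push OOP to $2,570.80, over the $1,900 cap, so traveler pays $1,900 − $695.60 = $1,204.40. Plan pays $9,376 − $1,204.40 = $8,171.60.
Claim 4 ($6,700): 20% coinsurance on $6,700 = $1,340. Adding that to $1,900 gives $3,240, past the $1,900 cap; traveler pays only $1,900 − $1,900 = $0. Insurer: $6,700 − $0 = $6,700.
Insurer total = bills − traveler's total = $17,754 − $1,900 = $15,854.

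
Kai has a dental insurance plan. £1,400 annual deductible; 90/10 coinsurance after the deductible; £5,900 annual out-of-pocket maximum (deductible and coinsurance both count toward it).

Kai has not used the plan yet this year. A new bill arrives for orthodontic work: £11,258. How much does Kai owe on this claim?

The full £1,400 deductible is still open; £1,400 of this bill applies to it.
After the £1,400 deductible portion, £11,258 − £1,400 = £9,858 is subject to coinsurance.
Patient's 10% share of £9,858 is £985.80.
Patient responsibility before any cap: £1,400 + £985.80 = £2,385.80.
Total out-of-pocket so far would be £0 + £2,385.80 = £2,385.80, below the £5,900 cap — no reduction.

£2,385.80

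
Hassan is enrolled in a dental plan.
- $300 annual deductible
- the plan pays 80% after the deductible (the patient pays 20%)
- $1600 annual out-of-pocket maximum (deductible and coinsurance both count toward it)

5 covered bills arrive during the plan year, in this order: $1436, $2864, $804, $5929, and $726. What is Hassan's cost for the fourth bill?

Claim 1 ($1436): $300 to deductible, leaving $1136; coinsurance $1136 × 20% = $227.20. Patient owes $527.20 (running OOP $527.20).
Claim 2 ($2864): 20% coinsurance on $2864 = $572.80. Patient pays $572.80; OOP now $1100.
Claim 3 ($804): deductible already satisfied, so patient's share is 20% × $804 = $160.80. Patient owes $160.80 (running OOP $1260.80).
Claim 4 ($5929): deductible already satisfied, so patient's share is 20% × $5929 = $1185.80. Adding that to $1260.80 gives $2446.60, past the $1600 cap; patient pays only $1600 − $1260.80 = $339.20.

$339.20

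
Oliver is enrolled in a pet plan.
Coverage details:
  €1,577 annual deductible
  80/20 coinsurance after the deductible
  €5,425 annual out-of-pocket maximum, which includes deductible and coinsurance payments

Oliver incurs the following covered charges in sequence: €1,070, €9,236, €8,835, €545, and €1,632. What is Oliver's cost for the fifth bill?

€226.20

Bill 1, €1,070: entire amount goes to the deductible. Owner pays €1,070; OOP now €1,070.
Bill 2, €9,236: deductible takes €507, €8,729 remains; 20% of €8,729 = €1,745.80. Cost to owner: €2,252.80. OOP to date €3,322.80.
Bill 3, €8,835: deductible met; 20% of €8,835 = €1,767. Owner pays €1,767; OOP now €5,089.80.
Bill 4, €545: deductible met; 20% of €545 = €109. Owner pays €109; OOP now €5,198.80.
Bill 5, €1,632: deductible met; 20% of €1,632 = €326.40. That would push OOP to €5,525.20, over the €5,425 cap, so owner pays €5,425 − €5,198.80 = €226.20.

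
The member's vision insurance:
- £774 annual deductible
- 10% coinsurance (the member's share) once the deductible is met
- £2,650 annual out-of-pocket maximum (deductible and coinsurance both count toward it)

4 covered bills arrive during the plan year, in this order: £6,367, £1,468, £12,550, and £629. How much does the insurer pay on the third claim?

#1 (£6,367): £774 to deductible, leaving £5,593; member's 10% is £559.30. Cost to member: £1,333.30. OOP to date £1,333.30. Insurer: £6,367 − £1,333.30 = £5,033.70.
#2 (£1,468): deductible already satisfied, so member's share is 10% × £1,468 = £146.80. Cost to member: £146.80. OOP to date £1,480.10. Insurer: £1,468 − £146.80 = £1,321.20.
#3 (£12,550): deductible met; 10% of £12,550 = £1,255. OOP would hit £2,735.10 > £2,650, so the cap limits the member to £2,650 − £1,480.10 = £1,169.90. Insurer: £12,550 − £1,169.90 = £11,380.10.

£11,380.10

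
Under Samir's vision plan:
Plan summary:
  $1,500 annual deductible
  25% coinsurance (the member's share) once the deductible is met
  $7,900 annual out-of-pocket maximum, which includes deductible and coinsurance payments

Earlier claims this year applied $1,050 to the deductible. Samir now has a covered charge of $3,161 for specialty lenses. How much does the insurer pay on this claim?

$2,033.25

Remaining deductible: $1,500 − $1,050 = $450.
The remaining $2,711 (= $3,161 − $450) moves to coinsurance.
Member's 25% share of $2,711 is $677.75.
That puts the member's cost at $450 + $677.75 = $1,127.75 before any cap.
Total out-of-pocket so far would be $1,050 + $1,127.75 = $2,177.75, below the $7,900 cap — no reduction.
The plan picks up $3,161 − $1,127.75 = $2,033.25.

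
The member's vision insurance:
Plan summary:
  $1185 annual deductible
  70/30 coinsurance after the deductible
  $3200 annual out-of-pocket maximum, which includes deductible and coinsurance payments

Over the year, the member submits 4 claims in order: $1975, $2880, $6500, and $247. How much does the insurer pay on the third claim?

Claim 1 ($1975): deductible takes $1185, $790 remains; 30% of $790 = $237. Member pays $1422; OOP now $1422. Insurer: $1975 − $1422 = $553.
Claim 2 ($2880): deductible met; 30% of $2880 = $864. Member owes $864 (running OOP $2286). Insurer: $2880 − $864 = $2016.
Claim 3 ($6500): 30% coinsurance on $6500 = $1950. OOP would hit $4236 > $3200, so the cap limits the member to $3200 − $2286 = $914. Insurer: $6500 − $914 = $5586.

$5586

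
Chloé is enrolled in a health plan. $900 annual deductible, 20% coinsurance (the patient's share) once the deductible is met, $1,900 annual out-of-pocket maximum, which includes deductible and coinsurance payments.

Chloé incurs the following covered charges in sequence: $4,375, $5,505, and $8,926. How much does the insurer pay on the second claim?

Claim 1 — $4,375: $900 finishes the deductible; $3,475 goes to coinsurance; patient's 20% is $695. Patient pays $1,595; OOP now $1,595. Insurer: $4,375 − $1,595 = $2,780.
Claim 2 — $5,505: deductible met; 20% of $5,505 = $1,101. OOP would hit $2,696 > $1,900, so the cap limits the patient to $1,900 − $1,595 = $305. Plan pays $5,505 − $305 = $5,200.

$5,200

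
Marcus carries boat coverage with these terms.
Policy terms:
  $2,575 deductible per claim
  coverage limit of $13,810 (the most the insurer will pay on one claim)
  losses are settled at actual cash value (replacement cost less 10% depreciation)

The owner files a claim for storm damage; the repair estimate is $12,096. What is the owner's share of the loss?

$3,784.60

Depreciate 10%: the covered value is $12,096 × 0.9 = $10,886.40.
Subtract the deductible: $10,886.40 − $2,575 = $8,311.40.
$8,311.40 is within the $13,810 limit, so the insurer pays $8,311.40.
The owner bears the rest of the original loss: $12,096 − $8,311.40 = $3,784.60.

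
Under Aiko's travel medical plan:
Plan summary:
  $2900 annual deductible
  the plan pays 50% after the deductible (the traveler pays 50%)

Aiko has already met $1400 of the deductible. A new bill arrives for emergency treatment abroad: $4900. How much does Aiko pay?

Deductible still to meet: $2900 − $1400 = $1500.
After the $1500 deductible portion, $4900 − $1500 = $3400 is subject to coinsurance.
50% of $3400 = $1700 falls to the traveler.
So the traveler owes $1500 + $1700 = $3200.

$3200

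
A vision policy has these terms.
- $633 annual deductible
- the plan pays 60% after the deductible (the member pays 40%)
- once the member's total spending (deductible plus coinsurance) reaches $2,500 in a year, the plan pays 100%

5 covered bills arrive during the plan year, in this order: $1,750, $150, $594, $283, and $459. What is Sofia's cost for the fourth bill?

Claim 1 ($1,750): deductible takes $633, $1,117 remains; 40% of $1,117 = $446.80. Member owes $1,079.80 (running OOP $1,079.80).
Claim 2 ($150): 40% coinsurance on $150 = $60. Member pays $60; OOP now $1,139.80.
Claim 3 ($594): deductible already satisfied, so member's share is 40% × $594 = $237.60. Member owes $237.60 (running OOP $1,377.40).
Claim 4 ($283): deductible already satisfied, so member's share is 40% × $283 = $113.20. Cost to member: $113.20. OOP to date $1,490.60.

$113.20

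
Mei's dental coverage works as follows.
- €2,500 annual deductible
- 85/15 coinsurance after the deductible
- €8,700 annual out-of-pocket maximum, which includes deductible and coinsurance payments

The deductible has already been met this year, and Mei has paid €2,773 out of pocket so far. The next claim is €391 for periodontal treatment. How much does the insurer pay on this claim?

€332.35

The deductible is already satisfied, so the full bill goes to coinsurance.
15% of €391 = €58.65 falls to the patient.
Cumulative spending €2,773 + €58.65 = €2,831.65 stays under the €8,700 maximum.
Insurer pays the balance: €391 − €58.65 = €332.35.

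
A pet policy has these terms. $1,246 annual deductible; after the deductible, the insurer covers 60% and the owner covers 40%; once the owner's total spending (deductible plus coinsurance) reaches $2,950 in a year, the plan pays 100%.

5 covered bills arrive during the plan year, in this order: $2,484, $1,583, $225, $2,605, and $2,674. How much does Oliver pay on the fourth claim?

Bill 1, $2,484: $1,246 finishes the deductible; $1,238 goes to coinsurance; owner's 40% is $495.20. Owner owes $1,741.20 (running OOP $1,741.20).
Bill 2, $1,583: deductible met; 40% of $1,583 = $633.20. Owner owes $633.20 (running OOP $2,374.40).
Bill 3, $225: deductible already satisfied, so owner's share is 40% × $225 = $90. Owner pays $90; OOP now $2,464.40.
Bill 4, $2,605: 40% coinsurance on $2,605 = $1,042. OOP would hit $3,506.40 > $2,950, so the cap limits the owner to $2,950 − $2,464.40 = $485.60.

$485.60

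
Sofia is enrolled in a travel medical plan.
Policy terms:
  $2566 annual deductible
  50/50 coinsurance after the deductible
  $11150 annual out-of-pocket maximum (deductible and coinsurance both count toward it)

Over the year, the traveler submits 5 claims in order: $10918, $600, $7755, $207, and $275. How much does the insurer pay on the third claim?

#1 ($10918): $2566 finishes the deductible; $8352 goes to coinsurance; 50% of $8352 = $4176. Traveler pays $6742; OOP now $6742. Plan pays $10918 − $6742 = $4176.
#2 ($600): deductible met; 50% of $600 = $300. Traveler owes $300 (running OOP $7042). Plan pays $600 − $300 = $300.
#3 ($7755): deductible already satisfied, so traveler's share is 50% × $7755 = $3877.50. Cost to traveler: $3877.50. OOP to date $10919.50. Insurer: $7755 − $3877.50 = $3877.50.

$3877.50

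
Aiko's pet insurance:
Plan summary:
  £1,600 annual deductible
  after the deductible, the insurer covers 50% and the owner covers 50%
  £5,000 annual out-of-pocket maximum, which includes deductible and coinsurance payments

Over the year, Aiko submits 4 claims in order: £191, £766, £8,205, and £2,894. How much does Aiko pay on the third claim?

£4,043

Claim 1 (£191): all of it applies to the deductible. Cost to owner: £191. OOP to date £191.
Claim 2 (£766): entire amount goes to the deductible. Cost to owner: £766. OOP to date £957.
Claim 3 (£8,205): £643 finishes the deductible; £7,562 goes to coinsurance; owner's 50% is £3,781. Deductible plus coinsurance: £643 + £3,781 = £4,424. Adding that to £957 gives £5,381, past the £5,000 cap; owner pays only £5,000 − £957 = £4,043.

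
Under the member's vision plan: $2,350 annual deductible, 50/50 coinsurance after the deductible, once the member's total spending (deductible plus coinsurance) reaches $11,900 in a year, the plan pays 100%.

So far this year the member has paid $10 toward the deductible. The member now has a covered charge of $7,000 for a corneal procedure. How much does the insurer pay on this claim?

$2,330

$10 of the $2,350 deductible is already met, leaving $2,340.
After the $2,340 deductible portion, $7,000 − $2,340 = $4,660 is subject to coinsurance.
50% of $4,660 = $2,330 falls to the member.
Member responsibility before any cap: $2,340 + $2,330 = $4,670.
Year-to-date out-of-pocket becomes $10 + $4,670 = $4,680, still under the $11,900 maximum, so no cap applies.
The plan picks up $7,000 − $4,670 = $2,330.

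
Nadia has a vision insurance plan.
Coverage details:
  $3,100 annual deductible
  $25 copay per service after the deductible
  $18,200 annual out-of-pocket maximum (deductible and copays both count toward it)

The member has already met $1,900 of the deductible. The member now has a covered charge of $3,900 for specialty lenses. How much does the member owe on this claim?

Remaining deductible: $3,100 − $1,900 = $1,200.
That leaves $3,900 − $1,200 = $2,700 for the copay.
Copay on this service: $25.
So the member owes $1,200 + $25 = $1,225 before any cap.
Cumulative spending $1,900 + $1,225 = $3,125 stays under the $18,200 maximum.

$1,225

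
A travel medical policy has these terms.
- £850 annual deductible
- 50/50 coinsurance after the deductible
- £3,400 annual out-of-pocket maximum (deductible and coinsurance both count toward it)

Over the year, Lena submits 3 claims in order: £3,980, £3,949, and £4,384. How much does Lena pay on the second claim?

£985

Bill 1, £3,980: deductible takes £850, £3,130 remains; coinsurance £3,130 × 50% = £1,565. Traveler pays £2,415; OOP now £2,415.
Bill 2, £3,949: deductible met; 50% of £3,949 = £1,974.50. That would push OOP to £4,389.50, over the £3,400 cap, so traveler pays £3,400 − £2,415 = £985.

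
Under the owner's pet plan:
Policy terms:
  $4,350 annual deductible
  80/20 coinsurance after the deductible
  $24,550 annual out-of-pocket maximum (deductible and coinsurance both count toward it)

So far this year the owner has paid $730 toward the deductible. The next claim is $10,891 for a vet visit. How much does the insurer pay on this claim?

Remaining deductible: $4,350 − $730 = $3,620.
The remaining $7,271 (= $10,891 − $3,620) moves to coinsurance.
Coinsurance: $7,271 × 20% = $1,454.20.
That puts the owner's cost at $3,620 + $1,454.20 = $5,074.20 before any cap.
Year-to-date out-of-pocket becomes $730 + $5,074.20 = $5,804.20, still under the $24,550 maximum, so no cap applies.
The plan picks up $10,891 − $5,074.20 = $5,816.80.

$5,816.80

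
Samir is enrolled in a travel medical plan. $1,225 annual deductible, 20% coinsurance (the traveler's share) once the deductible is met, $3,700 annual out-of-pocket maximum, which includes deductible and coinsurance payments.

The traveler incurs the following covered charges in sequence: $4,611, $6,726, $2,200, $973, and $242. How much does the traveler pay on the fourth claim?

Claim 1 — $4,611: deductible takes $1,225, $3,386 remains; coinsurance $3,386 × 20% = $677.20. Traveler owes $1,902.20 (running OOP $1,902.20).
Claim 2 — $6,726: deductible already satisfied, so traveler's share is 20% × $6,726 = $1,345.20. Traveler pays $1,345.20; OOP now $3,247.40.
Claim 3 — $2,200: 20% coinsurance on $2,200 = $440. Traveler pays $440; OOP now $3,687.40.
Claim 4 — $973: 20% coinsurance on $973 = $194.60. Adding that to $3,687.40 gives $3,882, past the $3,700 cap; traveler pays only $3,700 − $3,687.40 = $12.60.

$12.60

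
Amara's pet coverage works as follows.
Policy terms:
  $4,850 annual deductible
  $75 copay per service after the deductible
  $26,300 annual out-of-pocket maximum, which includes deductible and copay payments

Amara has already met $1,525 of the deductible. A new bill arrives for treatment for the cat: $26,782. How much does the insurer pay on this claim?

$23,382

Remaining deductible: $4,850 − $1,525 = $3,325.
That leaves $26,782 − $3,325 = $23,457 for the copay.
Copay on this service: $75.
Owner responsibility before any cap: $3,325 + $75 = $3,400.
Cumulative spending $1,525 + $3,400 = $4,925 stays under the $26,300 maximum.
Insurer pays the balance: $26,782 − $3,400 = $23,382.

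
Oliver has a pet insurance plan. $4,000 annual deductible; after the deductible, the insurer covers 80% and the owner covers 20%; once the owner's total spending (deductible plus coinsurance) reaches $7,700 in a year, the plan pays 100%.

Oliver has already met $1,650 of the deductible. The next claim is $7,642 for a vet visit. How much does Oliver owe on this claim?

$1,650 of the $4,000 deductible is already met, leaving $2,350.
That leaves $7,642 − $2,350 = $5,292 for coinsurance.
Coinsurance: $5,292 × 20% = $1,058.40.
So the owner owes $2,350 + $1,058.40 = $3,408.40 before any cap.
Total out-of-pocket so far would be $1,650 + $3,408.40 = $5,058.40, below the $7,700 cap — no reduction.

$3,408.40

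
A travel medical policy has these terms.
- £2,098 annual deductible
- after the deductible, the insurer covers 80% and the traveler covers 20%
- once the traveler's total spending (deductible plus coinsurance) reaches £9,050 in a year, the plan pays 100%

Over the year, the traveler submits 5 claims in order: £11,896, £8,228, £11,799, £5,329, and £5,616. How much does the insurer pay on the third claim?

£9,439.20

Claim 1 (£11,896): £2,098 to deductible, leaving £9,798; coinsurance £9,798 × 20% = £1,959.60. Traveler pays £4,057.60; OOP now £4,057.60. Insurer: £11,896 − £4,057.60 = £7,838.40.
Claim 2 (£8,228): deductible met; 20% of £8,228 = £1,645.60. Traveler pays £1,645.60; OOP now £5,703.20. Insurer: £8,228 − £1,645.60 = £6,582.40.
Claim 3 (£11,799): deductible already satisfied, so traveler's share is 20% × £11,799 = £2,359.80. Cost to traveler: £2,359.80. OOP to date £8,063. Plan pays £11,799 − £2,359.80 = £9,439.20.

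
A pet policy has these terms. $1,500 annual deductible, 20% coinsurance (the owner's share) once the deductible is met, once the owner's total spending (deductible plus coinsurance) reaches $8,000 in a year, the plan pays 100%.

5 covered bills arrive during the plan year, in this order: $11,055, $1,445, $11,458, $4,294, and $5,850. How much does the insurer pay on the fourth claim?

Claim 1 ($11,055): $1,500 to deductible, leaving $9,555; coinsurance $9,555 × 20% = $1,911. Cost to owner: $3,411. OOP to date $3,411. Plan pays $11,055 − $3,411 = $7,644.
Claim 2 ($1,445): deductible met; 20% of $1,445 = $289. Owner owes $289 (running OOP $3,700). Plan pays $1,445 − $289 = $1,156.
Claim 3 ($11,458): deductible met; 20% of $11,458 = $2,291.60. Owner owes $2,291.60 (running OOP $5,991.60). Insurer: $11,458 − $2,291.60 = $9,166.40.
Claim 4 ($4,294): deductible met; 20% of $4,294 = $858.80. Owner owes $858.80 (running OOP $6,850.40). Plan pays $4,294 − $858.80 = $3,435.20.

$3,435.20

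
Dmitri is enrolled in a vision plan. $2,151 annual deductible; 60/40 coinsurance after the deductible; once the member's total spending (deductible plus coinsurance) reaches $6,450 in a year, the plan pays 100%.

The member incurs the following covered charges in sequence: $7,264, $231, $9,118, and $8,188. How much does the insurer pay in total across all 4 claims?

Bill 1, $7,264: $2,151 to deductible, leaving $5,113; coinsurance $5,113 × 40% = $2,045.20. Member pays $4,196.20; OOP now $4,196.20. Plan pays $7,264 − $4,196.20 = $3,067.80.
Bill 2, $231: deductible met; 40% of $231 = $92.40. Cost to member: $92.40. OOP to date $4,288.60. Plan pays $231 − $92.40 = $138.60.
Bill 3, $9,118: deductible already satisfied, so member's share is 40% × $9,118 = $3,647.20. That would push OOP to $7,935.80, over the $6,450 cap, so member pays $6,450 − $4,288.60 = $2,161.40. Plan pays $9,118 − $2,161.40 = $6,956.60.
Bill 4, $8,188: deductible already satisfied, so member's share is 40% × $8,188 = $3,275.20. That would push OOP to $9,725.20, over the $6,450 cap, so member pays $6,450 − $6,450 = $0. Insurer: $8,188 − $0 = $8,188.
Insurer total: $3,067.80 + $138.60 + $6,956.60 + $8,188 = $18,351.

$18,351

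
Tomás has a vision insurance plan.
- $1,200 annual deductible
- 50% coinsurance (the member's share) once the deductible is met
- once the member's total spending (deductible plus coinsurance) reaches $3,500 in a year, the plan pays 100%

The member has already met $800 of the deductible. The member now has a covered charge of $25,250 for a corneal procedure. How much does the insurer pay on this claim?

Deductible still to meet: $1,200 − $800 = $400.
That leaves $25,250 − $400 = $24,850 for coinsurance.
Member's 50% share of $24,850 is $12,425.
Member responsibility before any cap: $400 + $12,425 = $12,825.
Adding $12,825 to the $800 already spent would give $13,625, which exceeds the $3,500 cap; the member pays just $3,500 − $800 = $2,700.
The plan picks up $25,250 − $2,700 = $22,550.

$22,550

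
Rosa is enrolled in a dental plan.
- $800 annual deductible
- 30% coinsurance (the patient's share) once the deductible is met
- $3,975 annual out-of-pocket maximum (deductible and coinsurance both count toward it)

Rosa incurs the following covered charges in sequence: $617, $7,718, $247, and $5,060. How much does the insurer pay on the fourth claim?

Claim 1 ($617): fully absorbed by the deductible. Cost to patient: $617. OOP to date $617. Plan pays $617 − $617 = $0.
Claim 2 ($7,718): deductible takes $183, $7,535 remains; 30% of $7,535 = $2,260.50. Cost to patient: $2,443.50. OOP to date $3,060.50. Plan pays $7,718 − $2,443.50 = $5,274.50.
Claim 3 ($247): deductible already satisfied, so patient's share is 30% × $247 = $74.10. Patient owes $74.10 (running OOP $3,134.60). Plan pays $247 − $74.10 = $172.90.
Claim 4 ($5,060): 30% coinsurance on $5,060 = $1,518. OOP would hit $4,652.60 > $3,975, so the cap limits the patient to $3,975 − $3,134.60 = $840.40. Plan pays $5,060 − $840.40 = $4,219.60.

$4,219.60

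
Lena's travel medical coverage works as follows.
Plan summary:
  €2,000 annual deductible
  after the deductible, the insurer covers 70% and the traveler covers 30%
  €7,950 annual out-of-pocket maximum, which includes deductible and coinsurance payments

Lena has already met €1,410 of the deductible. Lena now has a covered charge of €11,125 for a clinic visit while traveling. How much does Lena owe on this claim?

€1,410 of the €2,000 deductible is already met, leaving €590.
The remaining €10,535 (= €11,125 − €590) moves to coinsurance.
Traveler's 30% share of €10,535 is €3,160.50.
That puts the traveler's cost at €590 + €3,160.50 = €3,750.50 before any cap.
Year-to-date out-of-pocket becomes €1,410 + €3,750.50 = €5,160.50, still under the €7,950 maximum, so no cap applies.

€3,750.50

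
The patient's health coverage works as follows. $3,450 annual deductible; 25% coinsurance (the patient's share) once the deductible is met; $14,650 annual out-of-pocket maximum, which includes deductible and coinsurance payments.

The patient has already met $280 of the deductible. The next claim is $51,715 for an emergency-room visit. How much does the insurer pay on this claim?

$37,345

$280 of the $3,450 deductible is already met, leaving $3,170.
That leaves $51,715 − $3,170 = $48,545 for coinsurance.
25% of $48,545 = $12,136.25 falls to the patient.
So the patient owes $3,170 + $12,136.25 = $15,306.25 before any cap.
Year-to-date out-of-pocket would reach $280 + $15,306.25 = $15,586.25, above the $14,650 maximum, so the patient pays only $14,650 − $280 = $14,370.
The plan picks up $51,715 − $14,370 = $37,345.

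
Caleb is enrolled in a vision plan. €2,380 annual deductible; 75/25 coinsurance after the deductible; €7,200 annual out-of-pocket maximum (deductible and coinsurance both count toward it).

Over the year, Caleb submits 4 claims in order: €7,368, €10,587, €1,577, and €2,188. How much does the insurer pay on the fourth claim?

Claim 1 — €7,368: deductible takes €2,380, €4,988 remains; 25% of €4,988 = €1,247. Member owes €3,627 (running OOP €3,627). Plan pays €7,368 − €3,627 = €3,741.
Claim 2 — €10,587: 25% coinsurance on €10,587 = €2,646.75. Member owes €2,646.75 (running OOP €6,273.75). Insurer: €10,587 − €2,646.75 = €7,940.25.
Claim 3 — €1,577: deductible already satisfied, so member's share is 25% × €1,577 = €394.25. Member owes €394.25 (running OOP €6,668). Insurer: €1,577 − €394.25 = €1,182.75.
Claim 4 — €2,188: 25% coinsurance on €2,188 = €547. That would push OOP to €7,215, over the €7,200 cap, so member pays €7,200 − €6,668 = €532. Plan pays €2,188 − €532 = €1,656.

€1,656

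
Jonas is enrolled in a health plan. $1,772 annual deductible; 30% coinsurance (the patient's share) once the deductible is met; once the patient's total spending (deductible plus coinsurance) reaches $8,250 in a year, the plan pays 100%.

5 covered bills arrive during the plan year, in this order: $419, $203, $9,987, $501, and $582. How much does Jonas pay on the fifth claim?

$174.60

Claim 1 — $419: fully absorbed by the deductible. Patient owes $419 (running OOP $419).
Claim 2 — $203: fully absorbed by the deductible. Cost to patient: $203. OOP to date $622.
Claim 3 — $9,987: $1,150 finishes the deductible; $8,837 goes to coinsurance; coinsurance $8,837 × 30% = $2,651.10. Patient pays $3,801.10; OOP now $4,423.10.
Claim 4 — $501: deductible met; 30% of $501 = $150.30. Patient pays $150.30; OOP now $4,573.40.
Claim 5 — $582: deductible already satisfied, so patient's share is 30% × $582 = $174.60. Patient pays $174.60; OOP now $4,748.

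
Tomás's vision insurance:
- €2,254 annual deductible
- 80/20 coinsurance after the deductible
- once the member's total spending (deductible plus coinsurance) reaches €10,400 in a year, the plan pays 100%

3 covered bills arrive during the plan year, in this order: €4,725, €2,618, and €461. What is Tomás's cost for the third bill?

€92.20

Claim 1 (€4,725): deductible takes €2,254, €2,471 remains; member's 20% is €494.20. Cost to member: €2,748.20. OOP to date €2,748.20.
Claim 2 (€2,618): deductible met; 20% of €2,618 = €523.60. Member pays €523.60; OOP now €3,271.80.
Claim 3 (€461): 20% coinsurance on €461 = €92.20. Member pays €92.20; OOP now €3,364.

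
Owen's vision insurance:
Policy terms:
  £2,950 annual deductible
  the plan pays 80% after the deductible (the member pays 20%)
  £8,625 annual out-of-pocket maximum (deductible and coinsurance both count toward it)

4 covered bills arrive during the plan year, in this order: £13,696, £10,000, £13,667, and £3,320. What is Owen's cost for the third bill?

£1,525.80

#1 (£13,696): £2,950 finishes the deductible; £10,746 goes to coinsurance; 20% of £10,746 = £2,149.20. Member pays £5,099.20; OOP now £5,099.20.
#2 (£10,000): deductible met; 20% of £10,000 = £2,000. Cost to member: £2,000. OOP to date £7,099.20.
#3 (£13,667): deductible met; 20% of £13,667 = £2,733.40. Adding that to £7,099.20 gives £9,832.60, past the £8,625 cap; member pays only £8,625 − £7,099.20 = £1,525.80.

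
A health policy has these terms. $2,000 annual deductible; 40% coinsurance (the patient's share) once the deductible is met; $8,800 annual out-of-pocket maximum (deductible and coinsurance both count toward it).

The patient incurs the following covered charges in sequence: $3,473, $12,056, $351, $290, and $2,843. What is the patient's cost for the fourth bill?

$116

Claim 1 — $3,473: deductible takes $2,000, $1,473 remains; patient's 40% is $589.20. Patient owes $2,589.20 (running OOP $2,589.20).
Claim 2 — $12,056: deductible met; 40% of $12,056 = $4,822.40. Patient pays $4,822.40; OOP now $7,411.60.
Claim 3 — $351: 40% coinsurance on $351 = $140.40. Cost to patient: $140.40. OOP to date $7,552.
Claim 4 — $290: deductible already satisfied, so patient's share is 40% × $290 = $116. Patient owes $116 (running OOP $7,668).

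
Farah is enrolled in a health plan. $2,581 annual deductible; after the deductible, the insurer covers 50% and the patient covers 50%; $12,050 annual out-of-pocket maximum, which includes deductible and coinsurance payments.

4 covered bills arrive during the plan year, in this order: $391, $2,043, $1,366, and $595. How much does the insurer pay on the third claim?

Claim 1 — $391: entire amount goes to the deductible. Patient pays $391; OOP now $391. Plan pays $391 − $391 = $0.
Claim 2 — $2,043: all of it applies to the deductible. Cost to patient: $2,043. OOP to date $2,434. Plan pays $2,043 − $2,043 = $0.
Claim 3 — $1,366: $147 finishes the deductible; $1,219 goes to coinsurance; 50% of $1,219 = $609.50. Patient pays $756.50; OOP now $3,190.50. Plan pays $1,366 − $756.50 = $609.50.

$609.50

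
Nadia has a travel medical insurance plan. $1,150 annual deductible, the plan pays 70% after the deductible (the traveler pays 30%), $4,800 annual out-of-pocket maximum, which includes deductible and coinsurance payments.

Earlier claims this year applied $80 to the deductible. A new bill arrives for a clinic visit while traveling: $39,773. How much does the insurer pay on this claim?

Remaining deductible: $1,150 − $80 = $1,070.
That leaves $39,773 − $1,070 = $38,703 for coinsurance.
30% of $38,703 = $11,610.90 falls to the traveler.
So the traveler owes $1,070 + $11,610.90 = $12,680.90 before any cap.
Adding $12,680.90 to the $80 already spent would give $12,760.90, which exceeds the $4,800 cap; the traveler pays just $4,800 − $80 = $4,720.
The insurer covers the remainder: $39,773 − $4,720 = $35,053.

$35,053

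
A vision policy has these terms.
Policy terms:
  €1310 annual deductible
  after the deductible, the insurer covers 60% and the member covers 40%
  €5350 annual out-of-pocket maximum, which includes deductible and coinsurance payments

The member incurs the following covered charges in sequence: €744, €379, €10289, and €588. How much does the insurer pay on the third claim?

€6062

Bill 1, €744: fully absorbed by the deductible. Member owes €744 (running OOP €744). Plan pays €744 − €744 = €0.
Bill 2, €379: entire amount goes to the deductible. Member owes €379 (running OOP €1123). Plan pays €379 − €379 = €0.
Bill 3, €10289: €187 to deductible, leaving €10102; 40% of €10102 = €4040.80. Claim cost before the cap: €187 + €4040.80 = €4227.80. Adding that to €1123 gives €5350.80, past the €5350 cap; member pays only €5350 − €1123 = €4227. Plan pays €10289 − €4227 = €6062.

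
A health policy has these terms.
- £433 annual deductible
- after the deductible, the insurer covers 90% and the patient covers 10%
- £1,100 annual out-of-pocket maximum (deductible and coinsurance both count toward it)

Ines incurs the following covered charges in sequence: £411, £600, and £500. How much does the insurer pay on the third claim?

£450

Claim 1 — £411: entire amount goes to the deductible. Patient pays £411; OOP now £411. Insurer: £411 − £411 = £0.
Claim 2 — £600: deductible takes £22, £578 remains; patient's 10% is £57.80. Patient pays £79.80; OOP now £490.80. Insurer: £600 − £79.80 = £520.20.
Claim 3 — £500: deductible met; 10% of £500 = £50. Patient pays £50; OOP now £540.80. Plan pays £500 − £50 = £450.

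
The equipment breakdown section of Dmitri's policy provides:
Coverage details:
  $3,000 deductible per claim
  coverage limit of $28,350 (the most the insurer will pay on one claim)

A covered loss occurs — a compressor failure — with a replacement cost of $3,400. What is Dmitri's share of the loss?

Subtract the deductible: $3,400 − $3,000 = $400.
$400 is within the $28,350 limit, so the insurer pays $400.
The business owner bears the rest of the original loss: $3,400 − $400 = $3,000.

$3,000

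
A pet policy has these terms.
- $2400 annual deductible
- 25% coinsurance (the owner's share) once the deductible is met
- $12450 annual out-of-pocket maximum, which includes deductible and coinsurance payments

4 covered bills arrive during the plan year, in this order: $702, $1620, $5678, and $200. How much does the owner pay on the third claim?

$1478

Bill 1, $702: fully absorbed by the deductible. Cost to owner: $702. OOP to date $702.
Bill 2, $1620: all of it applies to the deductible. Owner owes $1620 (running OOP $2322).
Bill 3, $5678: $78 finishes the deductible; $5600 goes to coinsurance; owner's 25% is $1400. Owner owes $1478 (running OOP $3800).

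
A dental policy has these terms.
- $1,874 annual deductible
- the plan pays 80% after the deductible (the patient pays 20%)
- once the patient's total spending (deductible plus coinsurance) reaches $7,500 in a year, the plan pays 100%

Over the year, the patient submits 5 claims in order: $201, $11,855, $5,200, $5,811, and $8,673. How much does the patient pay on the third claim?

Claim 1 — $201: entire amount goes to the deductible. Patient owes $201 (running OOP $201).
Claim 2 — $11,855: $1,673 finishes the deductible; $10,182 goes to coinsurance; patient's 20% is $2,036.40. Cost to patient: $3,709.40. OOP to date $3,910.40.
Claim 3 — $5,200: deductible already satisfied, so patient's share is 20% × $5,200 = $1,040. Patient owes $1,040 (running OOP $4,950.40).

$1,040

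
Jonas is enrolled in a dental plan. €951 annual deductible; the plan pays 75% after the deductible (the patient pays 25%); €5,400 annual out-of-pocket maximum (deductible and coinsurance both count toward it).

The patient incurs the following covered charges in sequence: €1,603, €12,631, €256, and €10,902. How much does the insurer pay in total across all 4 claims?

Bill 1, €1,603: deductible takes €951, €652 remains; patient's 25% is €163. Patient owes €1,114 (running OOP €1,114). Plan pays €1,603 − €1,114 = €489.
Bill 2, €12,631: deductible met; 25% of €12,631 = €3,157.75. Patient pays €3,157.75; OOP now €4,271.75. Insurer: €12,631 − €3,157.75 = €9,473.25.
Bill 3, €256: 25% coinsurance on €256 = €64. Cost to patient: €64. OOP to date €4,335.75. Insurer: €256 − €64 = €192.
Bill 4, €10,902: deductible met; 25% of €10,902 = €2,725.50. Adding that to €4,335.75 gives €7,061.25, past the €5,400 cap; patient pays only €5,400 − €4,335.75 = €1,064.25. Plan pays €10,902 − €1,064.25 = €9,837.75.
Insurer total: €489 + €9,473.25 + €192 + €9,837.75 = €19,992.

€19,992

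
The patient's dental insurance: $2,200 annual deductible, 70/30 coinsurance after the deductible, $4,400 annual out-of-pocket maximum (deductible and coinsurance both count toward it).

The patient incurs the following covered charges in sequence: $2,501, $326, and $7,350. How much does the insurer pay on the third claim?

$5,338.10

#1 ($2,501): $2,200 finishes the deductible; $301 goes to coinsurance; coinsurance $301 × 30% = $90.30. Cost to patient: $2,290.30. OOP to date $2,290.30. Insurer: $2,501 − $2,290.30 = $210.70.
#2 ($326): 30% coinsurance on $326 = $97.80. Cost to patient: $97.80. OOP to date $2,388.10. Insurer: $326 − $97.80 = $228.20.
#3 ($7,350): deductible met; 30% of $7,350 = $2,205. OOP would hit $4,593.10 > $4,400, so the cap limits the patient to $4,400 − $2,388.10 = $2,011.90. Insurer: $7,350 − $2,011.90 = $5,338.10.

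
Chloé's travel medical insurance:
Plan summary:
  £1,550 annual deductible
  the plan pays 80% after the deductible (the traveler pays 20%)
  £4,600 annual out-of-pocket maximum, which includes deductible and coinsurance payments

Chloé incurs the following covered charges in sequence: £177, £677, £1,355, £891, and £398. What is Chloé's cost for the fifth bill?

#1 (£177): fully absorbed by the deductible. Traveler owes £177 (running OOP £177).
#2 (£677): entire amount goes to the deductible. Traveler owes £677 (running OOP £854).
#3 (£1,355): £696 to deductible, leaving £659; 20% of £659 = £131.80. Traveler pays £827.80; OOP now £1,681.80.
#4 (£891): 20% coinsurance on £891 = £178.20. Cost to traveler: £178.20. OOP to date £1,860.
#5 (£398): 20% coinsurance on £398 = £79.60. Traveler pays £79.60; OOP now £1,939.60.

£79.60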